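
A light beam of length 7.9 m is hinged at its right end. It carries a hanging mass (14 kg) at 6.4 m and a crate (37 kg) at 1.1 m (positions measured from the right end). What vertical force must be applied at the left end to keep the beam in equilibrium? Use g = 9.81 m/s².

Taking torques about the right end:
Hanging mass: 14 × 9.81 = 137.3 N down at 6.4 m → arm 6.4 m, τ = 137.3 × 6.4 = 878.7 N·m counterclockwise.
Crate: 37 × 9.81 = 363 N down at 1.1 m → arm 1.1 m, τ = 363 × 1.1 = 399.3 N·m counterclockwise.
Net moment of the loads = 1278 N·m counterclockwise.
The upward force F acts at the left end, arm 7.9 m, giving F × 7.9 clockwise.
Setting net torque to zero: F × 7.9 = 1278 → F = 1278 / 7.9 = 162 N.

F ≈ 162 N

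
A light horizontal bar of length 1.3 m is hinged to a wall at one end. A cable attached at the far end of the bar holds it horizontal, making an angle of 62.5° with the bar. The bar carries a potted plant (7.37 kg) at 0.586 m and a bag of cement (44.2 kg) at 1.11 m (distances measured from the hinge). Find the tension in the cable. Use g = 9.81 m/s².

T ≈ 454 N

Take moments about the hinge.
Potted plant: 7.37 × 9.81 = 72.3 N down at 0.586 m → arm 0.586 m, τ = 72.3 × 0.586 = 42.37 N·m clockwise.
Bag of cement: 44.2 × 9.81 = 433.6 N down at 1.11 m → arm 1.11 m, τ = 433.6 × 1.11 = 481.3 N·m clockwise.
Total clockwise load moment = 523.7 N·m.
The cable tension T acts at 1.3 m; only its component perpendicular to the bar, T sinθ, produces torque. sin 62.5° = 0.887.
Balancing moments: T × 1.3 × 0.887 = 523.7, giving T = 523.7 / 1.153 = 454 N.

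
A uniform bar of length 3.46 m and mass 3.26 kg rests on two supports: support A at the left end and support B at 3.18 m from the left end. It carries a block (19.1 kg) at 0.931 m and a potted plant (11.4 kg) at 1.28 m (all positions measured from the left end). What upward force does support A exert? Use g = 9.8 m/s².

Choose support B as the axis so its reaction then has zero moment arm.
Beam weight: 3.26 × 9.8 = 31.95 N down at 1.73 m → arm 1.45 m, τ = 31.95 × 1.45 = 46.33 N·m counterclockwise.
Block: 19.1 × 9.8 = 187.2 N down at 0.931 m → arm 2.249 m, τ = 187.2 × 2.249 = 421 N·m counterclockwise.
Potted plant: 11.4 × 9.8 = 111.7 N down at 1.28 m → arm 1.9 m, τ = 111.7 × 1.9 = 212.2 N·m counterclockwise.
Net load moment about support B = 679.5 N·m counterclockwise.
Reaction R at support A is upward at 0 m, arm 3.18 m → moment R × 3.18 clockwise.
Στ = 0 ⇒ R × 3.18 = 679.5 ⇒ R = 214 N.

R_A ≈ 214 N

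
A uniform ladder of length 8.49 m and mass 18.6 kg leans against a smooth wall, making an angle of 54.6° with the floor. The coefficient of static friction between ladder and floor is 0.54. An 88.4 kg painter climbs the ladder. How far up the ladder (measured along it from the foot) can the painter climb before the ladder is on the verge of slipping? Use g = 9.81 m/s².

d ≈ 6.92 m

Sum moments about the foot of the ladder (the floor normal and friction both act there and drop out).
Ladder weight 18.6×9.81 = 182.5 N acts at 4.245 m along the ladder; its horizontal arm is 4.245·cos54.6° = 2.459 m → τ = 448.8 N·m clockwise.
Painter weight 88.4×9.81 = 867.2 N at distance d → arm d·cos54.6° → τ = 867.2·d·0.5793 clockwise.
Wall normal N at the top has arm L sinθ = 6.92 m counterclockwise, so Στ = 0 gives N·6.92 = 448.8 + 502.4·d.
ΣFy = 0 ⇒ N_floor = 1050 N, so the maximum friction is μ_s·N_floor = 0.54×1050 = 567 N. ΣFx = 0 ⇒ N_wall = f, so at the slipping point N = 567 N.
Substituting: 567×6.92 = 448.8 + 502.4·d ⇒ d = (3924 − 448.8) / 502.4 = 6.92 m.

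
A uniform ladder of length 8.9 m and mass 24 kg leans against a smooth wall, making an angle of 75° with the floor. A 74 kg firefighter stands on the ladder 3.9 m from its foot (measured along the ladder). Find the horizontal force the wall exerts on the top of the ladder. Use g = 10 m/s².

Sum moments about the foot of the ladder (the floor normal and friction both act there and drop out).
Ladder weight 24×10 = 240 N acts at 4.45 m along the ladder; its horizontal arm is 4.45·cos75° = 1.152 m → τ = 276.5 N·m clockwise.
Firefighter: 74×10 = 740 N at 3.9 m → arm 1.009 m → τ = 746.7 N·m clockwise.
Wall normal N acts horizontally at the top; its moment arm is the height L sinθ = 8.9·sin75° = 8.597 m, counterclockwise.
Setting net torque to zero: N × 8.597 = 1023 → N = 119 N.

N_wall ≈ 119 N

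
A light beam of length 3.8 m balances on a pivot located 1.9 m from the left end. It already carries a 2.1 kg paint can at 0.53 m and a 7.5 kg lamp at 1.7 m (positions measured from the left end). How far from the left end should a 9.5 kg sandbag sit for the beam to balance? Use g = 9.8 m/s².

Take moments about the pivot (at 1.9 m from the left end).
Paint can: 2.1 × 9.8 = 20.58 N down at 0.53 m → arm 1.37 m, τ = 20.58 × 1.37 = 28.19 N·m counterclockwise.
Lamp: 7.5 × 9.8 = 73.5 N down at 1.7 m → arm 0.2 m, τ = 73.5 × 0.2 = 14.7 N·m counterclockwise.
Net moment of existing loads = 42.89 N·m counterclockwise.
The sandbag weighs 9.5 × 9.8 = 93.1 N and must supply an equal clockwise moment, so its lever arm about the pivot is 42.89 / 93.1 = 0.461 m.
That puts it at 1.9 + 0.461 = 2.36 m from the left end.

x ≈ 2.36 m from the left end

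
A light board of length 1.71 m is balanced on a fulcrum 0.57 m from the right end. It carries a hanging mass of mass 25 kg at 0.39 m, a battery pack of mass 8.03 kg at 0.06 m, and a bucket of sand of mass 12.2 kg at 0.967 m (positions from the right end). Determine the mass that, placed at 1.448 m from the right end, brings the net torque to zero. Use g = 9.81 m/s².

m ≈ 4.27 kg

About the fulcrum (at 0.57 m from the right end):
Hanging mass: 25 × 9.81 = 245.2 N down at 0.39 m → arm 0.18 m, τ = 245.2 × 0.18 = 44.14 N·m clockwise.
Battery pack: 8.03 × 9.81 = 78.77 N down at 0.06 m → arm 0.51 m, τ = 78.77 × 0.51 = 40.17 N·m clockwise.
Bucket of sand: 12.2 × 9.81 = 119.7 N down at 0.967 m → arm 0.397 m, τ = 119.7 × 0.397 = 47.52 N·m counterclockwise.
Net moment of known loads = 36.79 N·m clockwise.
An unknown mass m at 1.448 m has arm 0.878 m; its moment is m·g·0.878 counterclockwise.
Balancing moments: m × 9.81 × 0.878 = 36.79, giving m = 36.79 / (9.81 × 0.878) = 4.27 kg.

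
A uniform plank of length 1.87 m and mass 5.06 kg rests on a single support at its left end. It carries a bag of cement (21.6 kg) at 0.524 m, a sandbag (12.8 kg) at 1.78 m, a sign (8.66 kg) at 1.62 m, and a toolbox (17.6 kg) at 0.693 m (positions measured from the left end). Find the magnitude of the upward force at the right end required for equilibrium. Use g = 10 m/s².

Take moments about the left end.
Beam weight: 5.06 × 10 = 50.6 N down at 0.935 m → arm 0.935 m, τ = 50.6 × 0.935 = 47.31 N·m clockwise.
Bag of cement: 21.6 × 10 = 216 N down at 0.524 m → arm 0.524 m, τ = 216 × 0.524 = 113.2 N·m clockwise.
Sandbag: 12.8 × 10 = 128 N down at 1.78 m → arm 1.78 m, τ = 128 × 1.78 = 227.8 N·m clockwise.
Sign: 8.66 × 10 = 86.6 N down at 1.62 m → arm 1.62 m, τ = 86.6 × 1.62 = 140.3 N·m clockwise.
Toolbox: 17.6 × 10 = 176 N down at 0.693 m → arm 0.693 m, τ = 176 × 0.693 = 122 N·m clockwise.
Net moment of the loads = 650.6 N·m clockwise.
The upward force F acts at the right end, arm 1.87 m, giving F × 1.87 counterclockwise.
Balancing moments: F × 1.87 = 650.6, giving F = 650.6 / 1.87 = 348 N.

F ≈ 348 N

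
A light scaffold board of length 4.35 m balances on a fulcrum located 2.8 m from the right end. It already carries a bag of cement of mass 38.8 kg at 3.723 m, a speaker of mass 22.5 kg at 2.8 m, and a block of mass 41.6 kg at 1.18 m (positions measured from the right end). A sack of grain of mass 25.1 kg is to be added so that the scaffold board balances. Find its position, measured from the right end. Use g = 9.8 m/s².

x ≈ 4.06 m from the right end

Sum moments about the fulcrum (at 2.8 m from the right end) (the support reaction has zero arm there).
Bag of cement: 38.8 × 9.8 = 380.2 N down at 3.723 m → arm 0.923 m, τ = 380.2 × 0.923 = 350.9 N·m counterclockwise.
Speaker: acts at the fulcrum, moment arm 0 → no torque.
Block: 41.6 × 9.8 = 407.7 N down at 1.18 m → arm 1.62 m, τ = 407.7 × 1.62 = 660.5 N·m clockwise.
Net moment of existing loads = 309.6 N·m clockwise.
The sack of grain weighs 25.1 × 9.8 = 246 N and must supply an equal counterclockwise moment, so its lever arm about the fulcrum is 309.6 / 246 = 1.26 m.
That puts it at 2.8 + 1.26 = 4.06 m from the right end.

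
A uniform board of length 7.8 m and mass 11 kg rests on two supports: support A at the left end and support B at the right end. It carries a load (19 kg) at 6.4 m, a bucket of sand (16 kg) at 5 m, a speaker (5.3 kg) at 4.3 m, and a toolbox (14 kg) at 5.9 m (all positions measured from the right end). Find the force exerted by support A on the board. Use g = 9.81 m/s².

R_A ≈ 440 N

Sum moments about support B (its reaction then has zero moment arm).
Beam weight: 11 × 9.81 = 107.9 N down at 3.9 m → arm 3.9 m, τ = 107.9 × 3.9 = 420.8 N·m counterclockwise.
Load: 19 × 9.81 = 186.4 N down at 6.4 m → arm 6.4 m, τ = 186.4 × 6.4 = 1193 N·m counterclockwise.
Bucket of sand: 16 × 9.81 = 157 N down at 5 m → arm 5 m, τ = 157 × 5 = 785 N·m counterclockwise.
Speaker: 5.3 × 9.81 = 51.99 N down at 4.3 m → arm 4.3 m, τ = 51.99 × 4.3 = 223.6 N·m counterclockwise.
Toolbox: 14 × 9.81 = 137.3 N down at 5.9 m → arm 5.9 m, τ = 137.3 × 5.9 = 810.1 N·m counterclockwise.
Net load moment about support B = 3432 N·m counterclockwise.
Reaction R at support A is upward at 7.8 m, arm 7.8 m → moment R × 7.8 clockwise.
Balancing moments: R × 7.8 = 3432, giving R = 440 N.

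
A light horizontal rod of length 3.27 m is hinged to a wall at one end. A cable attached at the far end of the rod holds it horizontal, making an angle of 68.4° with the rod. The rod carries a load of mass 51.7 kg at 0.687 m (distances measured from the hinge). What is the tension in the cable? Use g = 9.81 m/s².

T ≈ 115 N

Taking torques about the hinge:
Load: 51.7 × 9.81 = 507.2 N down at 0.687 m → arm 0.687 m, τ = 507.2 × 0.687 = 348.4 N·m clockwise.
Total clockwise load moment = 348.4 N·m.
The cable tension T acts at 3.27 m; only its component perpendicular to the rod, T sinθ, produces torque. sin 68.4° = 0.9298.
For rotational equilibrium, T × 3.27 × 0.9298 = 348.4, so T = 348.4 / 3.04 = 115 N.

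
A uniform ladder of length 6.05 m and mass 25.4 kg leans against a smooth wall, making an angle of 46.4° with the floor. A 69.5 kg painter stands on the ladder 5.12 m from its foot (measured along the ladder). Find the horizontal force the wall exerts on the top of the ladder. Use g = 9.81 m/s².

About the foot of the ladder:
Ladder weight 25.4×9.81 = 249.2 N acts at 3.025 m along the ladder; its horizontal arm is 3.025·cos46.4° = 2.086 m → τ = 519.8 N·m clockwise.
Painter: 69.5×9.81 = 681.8 N at 5.12 m → arm 3.531 m → τ = 2407 N·m clockwise.
Wall normal N acts horizontally at the top; its moment arm is the height L sinθ = 6.05·sin46.4° = 4.381 m, counterclockwise.
Στ = 0 ⇒ N × 4.381 = 2927 ⇒ N = 668 N.

N_wall ≈ 668 N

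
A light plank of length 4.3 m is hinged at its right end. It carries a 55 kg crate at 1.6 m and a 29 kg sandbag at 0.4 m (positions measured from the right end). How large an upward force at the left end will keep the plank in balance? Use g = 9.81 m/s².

Taking torques about the right end:
Crate: 55 × 9.81 = 539.6 N down at 1.6 m → arm 1.6 m, τ = 539.6 × 1.6 = 863.4 N·m counterclockwise.
Sandbag: 29 × 9.81 = 284.5 N down at 0.4 m → arm 0.4 m, τ = 284.5 × 0.4 = 113.8 N·m counterclockwise.
Net moment of the loads = 977.2 N·m counterclockwise.
The upward force F acts at the left end, arm 4.3 m, giving F × 4.3 clockwise.
Balancing moments: F × 4.3 = 977.2, giving F = 977.2 / 4.3 = 227 N.

F ≈ 227 N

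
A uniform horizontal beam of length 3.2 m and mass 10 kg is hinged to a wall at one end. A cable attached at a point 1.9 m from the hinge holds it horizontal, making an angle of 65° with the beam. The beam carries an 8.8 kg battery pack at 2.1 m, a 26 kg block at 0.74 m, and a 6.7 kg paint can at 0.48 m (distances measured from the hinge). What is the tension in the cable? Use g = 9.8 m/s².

T ≈ 324 N

About the hinge:
Beam weight: 10 × 9.8 = 98 N down at 1.6 m → arm 1.6 m, τ = 98 × 1.6 = 156.8 N·m clockwise.
Battery pack: 8.8 × 9.8 = 86.24 N down at 2.1 m → arm 2.1 m, τ = 86.24 × 2.1 = 181.1 N·m clockwise.
Block: 26 × 9.8 = 254.8 N down at 0.74 m → arm 0.74 m, τ = 254.8 × 0.74 = 188.6 N·m clockwise.
Paint can: 6.7 × 9.8 = 65.66 N down at 0.48 m → arm 0.48 m, τ = 65.66 × 0.48 = 31.52 N·m clockwise.
Total clockwise load moment = 558 N·m.
The cable tension T acts at 1.9 m; only its component perpendicular to the beam, T sinθ, produces torque. sin 65° = 0.9063.
Στ = 0 ⇒ T × 1.9 × 0.9063 = 558 ⇒ T = 558 / 1.722 = 324 N.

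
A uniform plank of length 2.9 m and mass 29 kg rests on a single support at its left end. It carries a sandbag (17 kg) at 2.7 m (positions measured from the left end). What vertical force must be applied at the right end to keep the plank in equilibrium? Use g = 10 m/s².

F ≈ 303 N

About the left end:
Beam weight: 29 × 10 = 290 N down at 1.45 m → arm 1.45 m, τ = 290 × 1.45 = 420.5 N·m clockwise.
Sandbag: 17 × 10 = 170 N down at 2.7 m → arm 2.7 m, τ = 170 × 2.7 = 459 N·m clockwise.
Net moment of the loads = 879.5 N·m clockwise.
The upward force F acts at the right end, arm 2.9 m, giving F × 2.9 counterclockwise.
Balancing moments: F × 2.9 = 879.5, giving F = 879.5 / 2.9 = 303 N.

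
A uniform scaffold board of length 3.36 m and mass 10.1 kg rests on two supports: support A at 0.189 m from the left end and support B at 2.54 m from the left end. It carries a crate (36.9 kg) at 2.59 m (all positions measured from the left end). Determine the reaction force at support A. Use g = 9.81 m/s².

Sum moments about support B (its reaction then has zero moment arm).
Beam weight: 10.1 × 9.81 = 99.08 N down at 1.68 m → arm 0.86 m, τ = 99.08 × 0.86 = 85.21 N·m counterclockwise.
Crate: 36.9 × 9.81 = 362 N down at 2.59 m → arm 0.05 m, τ = 362 × 0.05 = 18.1 N·m clockwise.
Net load moment about support B = 67.11 N·m counterclockwise.
Reaction R at support A is upward at 0.189 m, arm 2.351 m → moment R × 2.351 clockwise.
Balancing moments: R × 2.351 = 67.11, giving R = 28.5 N.

R_A ≈ 28.5 N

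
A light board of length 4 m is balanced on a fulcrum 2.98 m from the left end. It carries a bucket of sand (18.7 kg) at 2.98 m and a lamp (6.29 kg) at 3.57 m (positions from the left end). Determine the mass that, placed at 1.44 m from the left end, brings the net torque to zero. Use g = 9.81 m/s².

m ≈ 2.41 kg

Take moments about the fulcrum (at 2.98 m from the left end).
Bucket of sand: acts at the fulcrum, moment arm 0 → no torque.
Lamp: 6.29 × 9.81 = 61.7 N down at 3.57 m → arm 0.59 m, τ = 61.7 × 0.59 = 36.4 N·m clockwise.
Net moment of known loads = 36.4 N·m clockwise.
An unknown mass m at 1.44 m has arm 1.54 m; its moment is m·g·1.54 counterclockwise.
For rotational equilibrium, m × 9.81 × 1.54 = 36.4, so m = 36.4 / (9.81 × 1.54) = 2.41 kg.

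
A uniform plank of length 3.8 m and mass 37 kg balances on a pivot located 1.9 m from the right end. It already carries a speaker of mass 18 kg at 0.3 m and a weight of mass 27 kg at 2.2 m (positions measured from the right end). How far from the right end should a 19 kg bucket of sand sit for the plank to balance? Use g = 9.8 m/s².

x ≈ 2.99 m from the right end

Taking torques about the pivot (at 1.9 m from the right end):
Beam weight: acts at the pivot, moment arm 0 → no torque.
Speaker: 18 × 9.8 = 176.4 N down at 0.3 m → arm 1.6 m, τ = 176.4 × 1.6 = 282.2 N·m clockwise.
Weight: 27 × 9.8 = 264.6 N down at 2.2 m → arm 0.3 m, τ = 264.6 × 0.3 = 79.38 N·m counterclockwise.
Net moment of existing loads = 202.8 N·m clockwise.
The bucket of sand weighs 19 × 9.8 = 186.2 N and must supply an equal counterclockwise moment, so its lever arm about the pivot is 202.8 / 186.2 = 1.09 m.
That puts it at 1.9 + 1.09 = 2.99 m from the right end.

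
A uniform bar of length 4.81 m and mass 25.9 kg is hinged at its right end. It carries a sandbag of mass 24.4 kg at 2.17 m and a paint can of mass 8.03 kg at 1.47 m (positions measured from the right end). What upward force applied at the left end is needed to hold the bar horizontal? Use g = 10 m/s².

Taking torques about the right end:
Beam weight: 25.9 × 10 = 259 N down at 2.405 m → arm 2.405 m, τ = 259 × 2.405 = 622.9 N·m counterclockwise.
Sandbag: 24.4 × 10 = 244 N down at 2.17 m → arm 2.17 m, τ = 244 × 2.17 = 529.5 N·m counterclockwise.
Paint can: 8.03 × 10 = 80.3 N down at 1.47 m → arm 1.47 m, τ = 80.3 × 1.47 = 118 N·m counterclockwise.
Net moment of the loads = 1270 N·m counterclockwise.
The upward force F acts at the left end, arm 4.81 m, giving F × 4.81 clockwise.
Setting net torque to zero: F × 4.81 = 1270 → F = 1270 / 4.81 = 264 N.

F ≈ 264 N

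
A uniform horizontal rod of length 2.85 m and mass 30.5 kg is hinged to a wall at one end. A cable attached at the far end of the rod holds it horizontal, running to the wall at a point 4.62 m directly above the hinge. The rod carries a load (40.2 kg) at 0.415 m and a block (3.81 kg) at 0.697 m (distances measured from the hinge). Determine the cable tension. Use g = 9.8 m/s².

Choose the hinge as the axis so the unknown hinge reaction has zero arm there.
Beam weight: 30.5 × 9.8 = 298.9 N down at 1.425 m → arm 1.425 m, τ = 298.9 × 1.425 = 425.9 N·m clockwise.
Load: 40.2 × 9.8 = 394 N down at 0.415 m → arm 0.415 m, τ = 394 × 0.415 = 163.5 N·m clockwise.
Block: 3.81 × 9.8 = 37.34 N down at 0.697 m → arm 0.697 m, τ = 37.34 × 0.697 = 26.03 N·m clockwise.
Total clockwise load moment = 615.4 N·m.
The cable tension T acts at 2.85 m; only its component perpendicular to the rod, T sinθ, produces torque. sinθ = h/√(h²+d²) = 4.62/√(4.62²+2.85²) = 0.8511.
For rotational equilibrium, T × 2.85 × 0.8511 = 615.4, so T = 615.4 / 2.426 = 254 N.

T ≈ 254 N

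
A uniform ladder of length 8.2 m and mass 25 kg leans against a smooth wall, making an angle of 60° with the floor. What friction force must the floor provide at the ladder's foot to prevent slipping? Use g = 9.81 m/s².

f ≈ 70.8 N

About the foot of the ladder:
Ladder weight 25×9.81 = 245.2 N acts at 4.1 m along the ladder; its horizontal arm is 4.1·cos60° = 2.05 m → τ = 502.7 N·m clockwise.
Wall normal N acts horizontally at the top; its moment arm is the height L sinθ = 8.2·sin60° = 7.101 m, counterclockwise.
Setting net torque to zero: N × 7.101 = 502.7 → N = 70.8 N.
ΣFx = 0: friction at the foot balances the wall's push, so f = N_wall = 70.8 N.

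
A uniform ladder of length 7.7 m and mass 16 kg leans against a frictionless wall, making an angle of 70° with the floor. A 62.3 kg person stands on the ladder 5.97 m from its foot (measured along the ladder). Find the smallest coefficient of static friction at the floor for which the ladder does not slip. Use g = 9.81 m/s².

Take moments about the foot of the ladder.
Ladder weight 16×9.81 = 157 N acts at 3.85 m along the ladder; its horizontal arm is 3.85·cos70° = 1.317 m → τ = 206.8 N·m clockwise.
Person: 62.3×9.81 = 611.2 N at 5.97 m → arm 2.042 m → τ = 1248 N·m clockwise.
Wall normal N acts horizontally at the top; its moment arm is the height L sinθ = 7.7·sin70° = 7.236 m, counterclockwise.
Balancing moments: N × 7.236 = 1455, giving N = 201.1 N.
ΣFx = 0 ⇒ f = N_wall = 201.1 N. ΣFy = 0 ⇒ N_floor = 768.2 N.
μ_min = f / N_floor = 201.1 / 768.2 = 0.262.

μ_min ≈ 0.262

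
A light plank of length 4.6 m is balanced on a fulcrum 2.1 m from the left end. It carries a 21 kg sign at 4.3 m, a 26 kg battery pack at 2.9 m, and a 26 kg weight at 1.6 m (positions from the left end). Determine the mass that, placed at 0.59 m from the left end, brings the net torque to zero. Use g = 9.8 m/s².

m ≈ 35.8 kg

Choose the fulcrum (at 2.1 m from the left end) as the axis so the support reaction has zero arm there.
Sign: 21 × 9.8 = 205.8 N down at 4.3 m → arm 2.2 m, τ = 205.8 × 2.2 = 452.8 N·m clockwise.
Battery pack: 26 × 9.8 = 254.8 N down at 2.9 m → arm 0.8 m, τ = 254.8 × 0.8 = 203.8 N·m clockwise.
Weight: 26 × 9.8 = 254.8 N down at 1.6 m → arm 0.5 m, τ = 254.8 × 0.5 = 127.4 N·m counterclockwise.
Net moment of known loads = 529.2 N·m clockwise.
An unknown mass m at 0.59 m has arm 1.51 m; its moment is m·g·1.51 counterclockwise.
For rotational equilibrium, m × 9.8 × 1.51 = 529.2, so m = 529.2 / (9.8 × 1.51) = 35.8 kg.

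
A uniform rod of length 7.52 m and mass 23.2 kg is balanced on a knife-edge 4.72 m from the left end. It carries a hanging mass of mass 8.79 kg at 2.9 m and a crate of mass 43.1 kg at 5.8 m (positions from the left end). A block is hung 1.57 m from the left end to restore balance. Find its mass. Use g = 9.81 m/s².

m ≈ 2.63 kg

About the knife-edge (at 4.72 m from the left end):
Beam weight: 23.2 × 9.81 = 227.6 N down at 3.76 m → arm 0.96 m, τ = 227.6 × 0.96 = 218.5 N·m counterclockwise.
Hanging mass: 8.79 × 9.81 = 86.23 N down at 2.9 m → arm 1.82 m, τ = 86.23 × 1.82 = 156.9 N·m counterclockwise.
Crate: 43.1 × 9.81 = 422.8 N down at 5.8 m → arm 1.08 m, τ = 422.8 × 1.08 = 456.6 N·m clockwise.
Net moment of known loads = 81.2 N·m clockwise.
An unknown mass m at 1.57 m has arm 3.15 m; its moment is m·g·3.15 counterclockwise.
For rotational equilibrium, m × 9.81 × 3.15 = 81.2, so m = 81.2 / (9.81 × 3.15) = 2.63 kg.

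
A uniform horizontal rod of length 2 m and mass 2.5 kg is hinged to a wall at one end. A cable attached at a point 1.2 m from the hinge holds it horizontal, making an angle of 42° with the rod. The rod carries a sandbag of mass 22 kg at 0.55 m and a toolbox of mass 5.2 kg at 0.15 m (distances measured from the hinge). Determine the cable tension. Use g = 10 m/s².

T ≈ 192 N

Taking torques about the hinge:
Beam weight: 2.5 × 10 = 25 N down at 1 m → arm 1 m, τ = 25 × 1 = 25 N·m clockwise.
Sandbag: 22 × 10 = 220 N down at 0.55 m → arm 0.55 m, τ = 220 × 0.55 = 121 N·m clockwise.
Toolbox: 5.2 × 10 = 52 N down at 0.15 m → arm 0.15 m, τ = 52 × 0.15 = 7.8 N·m clockwise.
Total clockwise load moment = 153.8 N·m.
The cable tension T acts at 1.2 m; only its component perpendicular to the rod, T sinθ, produces torque. sin 42° = 0.6691.
Στ = 0 ⇒ T × 1.2 × 0.6691 = 153.8 ⇒ T = 153.8 / 0.8029 = 192 N.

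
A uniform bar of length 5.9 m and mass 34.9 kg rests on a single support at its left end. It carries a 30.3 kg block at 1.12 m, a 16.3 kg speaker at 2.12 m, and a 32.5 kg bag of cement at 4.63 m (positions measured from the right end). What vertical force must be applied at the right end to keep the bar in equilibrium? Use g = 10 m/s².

Sum moments about the left end (the unknown pivot reaction has zero arm there).
Beam weight: 34.9 × 10 = 349 N down at 2.95 m → arm 2.95 m, τ = 349 × 2.95 = 1030 N·m clockwise.
Block: 30.3 × 10 = 303 N down at 1.12 m → arm 4.78 m, τ = 303 × 4.78 = 1448 N·m clockwise.
Speaker: 16.3 × 10 = 163 N down at 2.12 m → arm 3.78 m, τ = 163 × 3.78 = 616.1 N·m clockwise.
Bag of cement: 32.5 × 10 = 325 N down at 4.63 m → arm 1.27 m, τ = 325 × 1.27 = 412.8 N·m clockwise.
Net moment of the loads = 3507 N·m clockwise.
The upward force F acts at the right end, arm 5.9 m, giving F × 5.9 counterclockwise.
Setting net torque to zero: F × 5.9 = 3507 → F = 3507 / 5.9 = 594 N.

F ≈ 594 N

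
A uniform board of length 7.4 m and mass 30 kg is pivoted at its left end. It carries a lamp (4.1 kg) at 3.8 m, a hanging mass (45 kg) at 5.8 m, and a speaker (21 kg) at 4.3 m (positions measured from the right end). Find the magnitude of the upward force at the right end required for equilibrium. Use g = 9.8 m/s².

About the left end:
Beam weight: 30 × 9.8 = 294 N down at 3.7 m → arm 3.7 m, τ = 294 × 3.7 = 1088 N·m clockwise.
Lamp: 4.1 × 9.8 = 40.18 N down at 3.8 m → arm 3.6 m, τ = 40.18 × 3.6 = 144.6 N·m clockwise.
Hanging mass: 45 × 9.8 = 441 N down at 5.8 m → arm 1.6 m, τ = 441 × 1.6 = 705.6 N·m clockwise.
Speaker: 21 × 9.8 = 205.8 N down at 4.3 m → arm 3.1 m, τ = 205.8 × 3.1 = 638 N·m clockwise.
Net moment of the loads = 2576 N·m clockwise.
The upward force F acts at the right end, arm 7.4 m, giving F × 7.4 counterclockwise.
For rotational equilibrium, F × 7.4 = 2576, so F = 2576 / 7.4 = 348 N.

F ≈ 348 N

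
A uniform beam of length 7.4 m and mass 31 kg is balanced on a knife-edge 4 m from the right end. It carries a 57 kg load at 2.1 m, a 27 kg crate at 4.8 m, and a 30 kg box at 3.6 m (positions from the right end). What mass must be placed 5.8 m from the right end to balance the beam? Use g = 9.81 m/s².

m ≈ 60 kg

Take moments about the knife-edge (at 4 m from the right end).
Beam weight: 31 × 9.81 = 304.1 N down at 3.7 m → arm 0.3 m, τ = 304.1 × 0.3 = 91.23 N·m clockwise.
Load: 57 × 9.81 = 559.2 N down at 2.1 m → arm 1.9 m, τ = 559.2 × 1.9 = 1062 N·m clockwise.
Crate: 27 × 9.81 = 264.9 N down at 4.8 m → arm 0.8 m, τ = 264.9 × 0.8 = 211.9 N·m counterclockwise.
Box: 30 × 9.81 = 294.3 N down at 3.6 m → arm 0.4 m, τ = 294.3 × 0.4 = 117.7 N·m clockwise.
Net moment of known loads = 1059 N·m clockwise.
An unknown mass m at 5.8 m has arm 1.8 m; its moment is m·g·1.8 counterclockwise.
Setting net torque to zero: m × 9.81 × 1.8 = 1059 → m = 1059 / (9.81 × 1.8) = 60 kg.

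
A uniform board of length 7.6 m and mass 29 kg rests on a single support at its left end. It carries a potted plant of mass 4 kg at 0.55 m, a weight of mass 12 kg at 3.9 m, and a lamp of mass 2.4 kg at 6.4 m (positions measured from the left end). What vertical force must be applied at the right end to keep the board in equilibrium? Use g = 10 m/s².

F ≈ 230 N

Choose the left end as the axis so the unknown pivot reaction has zero arm there.
Beam weight: 29 × 10 = 290 N down at 3.8 m → arm 3.8 m, τ = 290 × 3.8 = 1102 N·m clockwise.
Potted plant: 4 × 10 = 40 N down at 0.55 m → arm 0.55 m, τ = 40 × 0.55 = 22 N·m clockwise.
Weight: 12 × 10 = 120 N down at 3.9 m → arm 3.9 m, τ = 120 × 3.9 = 468 N·m clockwise.
Lamp: 2.4 × 10 = 24 N down at 6.4 m → arm 6.4 m, τ = 24 × 6.4 = 153.6 N·m clockwise.
Net moment of the loads = 1746 N·m clockwise.
The upward force F acts at the right end, arm 7.6 m, giving F × 7.6 counterclockwise.
Setting net torque to zero: F × 7.6 = 1746 → F = 1746 / 7.6 = 230 N.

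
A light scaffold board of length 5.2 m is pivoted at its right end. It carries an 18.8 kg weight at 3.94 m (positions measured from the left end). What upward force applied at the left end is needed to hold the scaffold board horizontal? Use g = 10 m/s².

F ≈ 45.6 N

Taking torques about the right end:
Weight: 18.8 × 10 = 188 N down at 3.94 m → arm 1.26 m, τ = 188 × 1.26 = 236.9 N·m counterclockwise.
Net moment of the loads = 236.9 N·m counterclockwise.
The upward force F acts at the left end, arm 5.2 m, giving F × 5.2 clockwise.
Balancing moments: F × 5.2 = 236.9, giving F = 236.9 / 5.2 = 45.6 N.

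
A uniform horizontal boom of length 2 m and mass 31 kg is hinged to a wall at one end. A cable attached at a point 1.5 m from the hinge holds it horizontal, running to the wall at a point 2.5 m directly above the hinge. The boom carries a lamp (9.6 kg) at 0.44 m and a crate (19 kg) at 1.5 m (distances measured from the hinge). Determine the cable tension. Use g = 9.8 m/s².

Taking torques about the hinge:
Beam weight: 31 × 9.8 = 303.8 N down at 1 m → arm 1 m, τ = 303.8 × 1 = 303.8 N·m clockwise.
Lamp: 9.6 × 9.8 = 94.08 N down at 0.44 m → arm 0.44 m, τ = 94.08 × 0.44 = 41.4 N·m clockwise.
Crate: 19 × 9.8 = 186.2 N down at 1.5 m → arm 1.5 m, τ = 186.2 × 1.5 = 279.3 N·m clockwise.
Total clockwise load moment = 624.5 N·m.
The cable tension T acts at 1.5 m; only its component perpendicular to the boom, T sinθ, produces torque. sinθ = h/√(h²+d²) = 2.5/√(2.5²+1.5²) = 0.8575.
For rotational equilibrium, T × 1.5 × 0.8575 = 624.5, so T = 624.5 / 1.286 = 486 N.

T ≈ 486 N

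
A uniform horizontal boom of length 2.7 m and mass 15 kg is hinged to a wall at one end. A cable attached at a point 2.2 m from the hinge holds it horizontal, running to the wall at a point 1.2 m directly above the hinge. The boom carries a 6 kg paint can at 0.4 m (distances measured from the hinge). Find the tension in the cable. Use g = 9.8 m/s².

Taking torques about the hinge:
Beam weight: 15 × 9.8 = 147 N down at 1.35 m → arm 1.35 m, τ = 147 × 1.35 = 198.5 N·m clockwise.
Paint can: 6 × 9.8 = 58.8 N down at 0.4 m → arm 0.4 m, τ = 58.8 × 0.4 = 23.52 N·m clockwise.
Total clockwise load moment = 222 N·m.
The cable tension T acts at 2.2 m; only its component perpendicular to the boom, T sinθ, produces torque. sinθ = h/√(h²+d²) = 1.2/√(1.2²+2.2²) = 0.4789.
Setting net torque to zero: T × 2.2 × 0.4789 = 222 → T = 222 / 1.054 = 211 N.

T ≈ 211 N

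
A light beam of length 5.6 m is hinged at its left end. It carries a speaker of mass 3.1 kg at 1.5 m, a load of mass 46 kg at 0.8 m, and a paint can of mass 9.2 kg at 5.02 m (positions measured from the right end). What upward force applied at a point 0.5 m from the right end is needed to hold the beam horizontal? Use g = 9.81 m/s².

About the left end:
Speaker: 3.1 × 9.81 = 30.41 N down at 1.5 m → arm 4.1 m, τ = 30.41 × 4.1 = 124.7 N·m clockwise.
Load: 46 × 9.81 = 451.3 N down at 0.8 m → arm 4.8 m, τ = 451.3 × 4.8 = 2166 N·m clockwise.
Paint can: 9.2 × 9.81 = 90.25 N down at 5.02 m → arm 0.58 m, τ = 90.25 × 0.58 = 52.34 N·m clockwise.
Net moment of the loads = 2343 N·m clockwise.
The upward force F acts at a point 0.5 m from the right end, arm 5.1 m, giving F × 5.1 counterclockwise.
For rotational equilibrium, F × 5.1 = 2343, so F = 2343 / 5.1 = 459 N.

F ≈ 459 N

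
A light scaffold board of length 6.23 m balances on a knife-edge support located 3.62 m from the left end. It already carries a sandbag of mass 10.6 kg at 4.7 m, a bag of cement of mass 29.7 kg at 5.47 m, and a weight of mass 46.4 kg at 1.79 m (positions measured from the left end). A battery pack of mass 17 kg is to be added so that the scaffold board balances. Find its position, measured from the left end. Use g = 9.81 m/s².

x ≈ 4.71 m from the left end

Take moments about the knife-edge support (at 3.62 m from the left end).
Sandbag: 10.6 × 9.81 = 104 N down at 4.7 m → arm 1.08 m, τ = 104 × 1.08 = 112.3 N·m clockwise.
Bag of cement: 29.7 × 9.81 = 291.4 N down at 5.47 m → arm 1.85 m, τ = 291.4 × 1.85 = 539.1 N·m clockwise.
Weight: 46.4 × 9.81 = 455.2 N down at 1.79 m → arm 1.83 m, τ = 455.2 × 1.83 = 833 N·m counterclockwise.
Net moment of existing loads = 181.6 N·m counterclockwise.
The battery pack weighs 17 × 9.81 = 166.8 N and must supply an equal clockwise moment, so its lever arm about the knife-edge support is 181.6 / 166.8 = 1.09 m.
That puts it at 3.62 + 1.09 = 4.71 m from the left end.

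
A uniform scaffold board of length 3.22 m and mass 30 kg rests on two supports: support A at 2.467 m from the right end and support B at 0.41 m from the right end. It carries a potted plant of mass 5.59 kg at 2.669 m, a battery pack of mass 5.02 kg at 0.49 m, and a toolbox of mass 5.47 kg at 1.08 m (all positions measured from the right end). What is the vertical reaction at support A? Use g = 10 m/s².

Take moments about support B.
Beam weight: 30 × 10 = 300 N down at 1.61 m → arm 1.2 m, τ = 300 × 1.2 = 360 N·m counterclockwise.
Potted plant: 5.59 × 10 = 55.9 N down at 2.669 m → arm 2.259 m, τ = 55.9 × 2.259 = 126.3 N·m counterclockwise.
Battery pack: 5.02 × 10 = 50.2 N down at 0.49 m → arm 0.08 m, τ = 50.2 × 0.08 = 4.016 N·m counterclockwise.
Toolbox: 5.47 × 10 = 54.7 N down at 1.08 m → arm 0.67 m, τ = 54.7 × 0.67 = 36.65 N·m counterclockwise.
Net load moment about support B = 527 N·m counterclockwise.
Reaction R at support A is upward at 2.467 m, arm 2.057 m → moment R × 2.057 clockwise.
Balancing moments: R × 2.057 = 527, giving R = 256 N.

R_A ≈ 256 N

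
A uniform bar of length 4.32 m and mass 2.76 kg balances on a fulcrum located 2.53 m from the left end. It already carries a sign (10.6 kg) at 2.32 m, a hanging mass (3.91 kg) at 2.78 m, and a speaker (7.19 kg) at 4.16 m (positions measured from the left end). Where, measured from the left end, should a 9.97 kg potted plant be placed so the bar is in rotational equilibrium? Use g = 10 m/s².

Sum moments about the fulcrum (at 2.53 m from the left end) (the support reaction has zero arm there).
Beam weight: 2.76 × 10 = 27.6 N down at 2.16 m → arm 0.37 m, τ = 27.6 × 0.37 = 10.21 N·m counterclockwise.
Sign: 10.6 × 10 = 106 N down at 2.32 m → arm 0.21 m, τ = 106 × 0.21 = 22.26 N·m counterclockwise.
Hanging mass: 3.91 × 10 = 39.1 N down at 2.78 m → arm 0.25 m, τ = 39.1 × 0.25 = 9.775 N·m clockwise.
Speaker: 7.19 × 10 = 71.9 N down at 4.16 m → arm 1.63 m, τ = 71.9 × 1.63 = 117.2 N·m clockwise.
Net moment of existing loads = 94.5 N·m clockwise.
The potted plant weighs 9.97 × 10 = 99.7 N and must supply an equal counterclockwise moment, so its lever arm about the fulcrum is 94.5 / 99.7 = 0.948 m.
That puts it at 2.53 − 0.948 = 1.58 m from the left end.

x ≈ 1.58 m from the left end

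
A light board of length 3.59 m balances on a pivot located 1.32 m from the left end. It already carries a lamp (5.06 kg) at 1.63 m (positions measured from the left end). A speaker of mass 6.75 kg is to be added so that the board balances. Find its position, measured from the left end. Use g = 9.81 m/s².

x ≈ 1.09 m from the left end

Taking torques about the pivot (at 1.32 m from the left end):
Lamp: 5.06 × 9.81 = 49.64 N down at 1.63 m → arm 0.31 m, τ = 49.64 × 0.31 = 15.39 N·m clockwise.
Net moment of existing loads = 15.39 N·m clockwise.
The speaker weighs 6.75 × 9.81 = 66.22 N and must supply an equal counterclockwise moment, so its lever arm about the pivot is 15.39 / 66.22 = 0.232 m.
That puts it at 1.32 − 0.232 = 1.09 m from the left end.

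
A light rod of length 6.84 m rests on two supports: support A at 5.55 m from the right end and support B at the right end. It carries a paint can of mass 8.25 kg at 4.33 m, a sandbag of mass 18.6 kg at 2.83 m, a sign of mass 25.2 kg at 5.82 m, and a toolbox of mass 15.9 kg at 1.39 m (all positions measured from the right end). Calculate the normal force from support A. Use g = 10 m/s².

R_A ≈ 463 N

Taking torques about support B:
Paint can: 8.25 × 10 = 82.5 N down at 4.33 m → arm 4.33 m, τ = 82.5 × 4.33 = 357.2 N·m counterclockwise.
Sandbag: 18.6 × 10 = 186 N down at 2.83 m → arm 2.83 m, τ = 186 × 2.83 = 526.4 N·m counterclockwise.
Sign: 25.2 × 10 = 252 N down at 5.82 m → arm 5.82 m, τ = 252 × 5.82 = 1467 N·m counterclockwise.
Toolbox: 15.9 × 10 = 159 N down at 1.39 m → arm 1.39 m, τ = 159 × 1.39 = 221 N·m counterclockwise.
Net load moment about support B = 2572 N·m counterclockwise.
Reaction R at support A is upward at 5.55 m, arm 5.55 m → moment R × 5.55 clockwise.
Setting net torque to zero: R × 5.55 = 2572 → R = 463 N.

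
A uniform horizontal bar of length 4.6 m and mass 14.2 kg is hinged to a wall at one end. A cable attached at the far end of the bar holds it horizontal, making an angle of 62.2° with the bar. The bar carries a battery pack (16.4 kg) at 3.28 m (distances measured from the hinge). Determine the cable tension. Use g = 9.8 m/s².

T ≈ 208 N

About the hinge:
Beam weight: 14.2 × 9.8 = 139.2 N down at 2.3 m → arm 2.3 m, τ = 139.2 × 2.3 = 320.2 N·m clockwise.
Battery pack: 16.4 × 9.8 = 160.7 N down at 3.28 m → arm 3.28 m, τ = 160.7 × 3.28 = 527.1 N·m clockwise.
Total clockwise load moment = 847.3 N·m.
The cable tension T acts at 4.6 m; only its component perpendicular to the bar, T sinθ, produces torque. sin 62.2° = 0.8846.
Setting net torque to zero: T × 4.6 × 0.8846 = 847.3 → T = 847.3 / 4.069 = 208 N.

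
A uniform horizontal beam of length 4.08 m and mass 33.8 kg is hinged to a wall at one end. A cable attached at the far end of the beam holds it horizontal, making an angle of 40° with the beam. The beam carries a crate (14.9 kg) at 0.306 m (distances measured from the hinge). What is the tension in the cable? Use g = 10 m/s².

Taking torques about the hinge:
Beam weight: 33.8 × 10 = 338 N down at 2.04 m → arm 2.04 m, τ = 338 × 2.04 = 689.5 N·m clockwise.
Crate: 14.9 × 10 = 149 N down at 0.306 m → arm 0.306 m, τ = 149 × 0.306 = 45.59 N·m clockwise.
Total clockwise load moment = 735.1 N·m.
The cable tension T acts at 4.08 m; only its component perpendicular to the beam, T sinθ, produces torque. sin 40° = 0.6428.
For rotational equilibrium, T × 4.08 × 0.6428 = 735.1, so T = 735.1 / 2.623 = 280 N.

T ≈ 280 N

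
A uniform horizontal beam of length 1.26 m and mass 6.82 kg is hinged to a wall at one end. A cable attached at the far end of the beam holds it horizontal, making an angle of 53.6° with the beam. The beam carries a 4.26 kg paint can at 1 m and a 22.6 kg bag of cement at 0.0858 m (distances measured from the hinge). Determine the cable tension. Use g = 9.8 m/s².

T ≈ 101 N

Taking torques about the hinge:
Beam weight: 6.82 × 9.8 = 66.84 N down at 0.63 m → arm 0.63 m, τ = 66.84 × 0.63 = 42.11 N·m clockwise.
Paint can: 4.26 × 9.8 = 41.75 N down at 1 m → arm 1 m, τ = 41.75 × 1 = 41.75 N·m clockwise.
Bag of cement: 22.6 × 9.8 = 221.5 N down at 0.0858 m → arm 0.0858 m, τ = 221.5 × 0.0858 = 19 N·m clockwise.
Total clockwise load moment = 102.9 N·m.
The cable tension T acts at 1.26 m; only its component perpendicular to the beam, T sinθ, produces torque. sin 53.6° = 0.8049.
Setting net torque to zero: T × 1.26 × 0.8049 = 102.9 → T = 102.9 / 1.014 = 101 N.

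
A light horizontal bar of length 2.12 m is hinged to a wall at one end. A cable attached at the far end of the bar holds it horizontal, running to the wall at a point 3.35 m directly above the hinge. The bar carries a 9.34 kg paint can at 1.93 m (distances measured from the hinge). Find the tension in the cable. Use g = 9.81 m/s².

T ≈ 98.7 N

Sum moments about the hinge (the unknown hinge reaction has zero arm there).
Paint can: 9.34 × 9.81 = 91.63 N down at 1.93 m → arm 1.93 m, τ = 91.63 × 1.93 = 176.8 N·m clockwise.
Total clockwise load moment = 176.8 N·m.
The cable tension T acts at 2.12 m; only its component perpendicular to the bar, T sinθ, produces torque. sinθ = h/√(h²+d²) = 3.35/√(3.35²+2.12²) = 0.845.
For rotational equilibrium, T × 2.12 × 0.845 = 176.8, so T = 176.8 / 1.791 = 98.7 N.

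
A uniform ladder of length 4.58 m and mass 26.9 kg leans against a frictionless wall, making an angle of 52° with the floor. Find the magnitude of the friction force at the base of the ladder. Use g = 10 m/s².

f ≈ 105 N

About the foot of the ladder:
Ladder weight 26.9×10 = 269 N acts at 2.29 m along the ladder; its horizontal arm is 2.29·cos52° = 1.41 m → τ = 379.3 N·m clockwise.
Wall normal N acts horizontally at the top; its moment arm is the height L sinθ = 4.58·sin52° = 3.609 m, counterclockwise.
For rotational equilibrium, N × 3.609 = 379.3, so N = 105 N.
ΣFx = 0: friction at the foot balances the wall's push, so f = N_wall = 105 N.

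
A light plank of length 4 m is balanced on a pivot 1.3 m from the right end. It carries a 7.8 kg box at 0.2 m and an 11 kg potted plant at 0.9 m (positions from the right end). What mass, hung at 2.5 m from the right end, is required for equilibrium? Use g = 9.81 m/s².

m ≈ 10.8 kg

Sum moments about the pivot (at 1.3 m from the right end) (the support reaction has zero arm there).
Box: 7.8 × 9.81 = 76.52 N down at 0.2 m → arm 1.1 m, τ = 76.52 × 1.1 = 84.17 N·m clockwise.
Potted plant: 11 × 9.81 = 107.9 N down at 0.9 m → arm 0.4 m, τ = 107.9 × 0.4 = 43.16 N·m clockwise.
Net moment of known loads = 127.3 N·m clockwise.
An unknown mass m at 2.5 m has arm 1.2 m; its moment is m·g·1.2 counterclockwise.
Balancing moments: m × 9.81 × 1.2 = 127.3, giving m = 127.3 / (9.81 × 1.2) = 10.8 kg.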